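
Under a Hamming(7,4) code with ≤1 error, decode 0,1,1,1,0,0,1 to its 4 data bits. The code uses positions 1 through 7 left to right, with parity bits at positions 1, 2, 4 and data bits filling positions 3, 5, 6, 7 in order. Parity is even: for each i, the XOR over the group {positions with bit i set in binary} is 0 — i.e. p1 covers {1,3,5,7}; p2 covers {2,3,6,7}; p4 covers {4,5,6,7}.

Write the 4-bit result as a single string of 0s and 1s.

1001

s1 (pos 1,3,5,7): 0⊕1⊕0⊕1 = 0
s2 (pos 2,3,6,7): 1⊕1⊕0⊕1 = 1
s4 (pos 4,5,6,7): 1⊕0⊕0⊕1 = 0
Syndrome s4…s1 = 010 → error at position 2.
Flip position 2: 0111001 → 0011001
Read data bits from positions 3,5,6,7: 1001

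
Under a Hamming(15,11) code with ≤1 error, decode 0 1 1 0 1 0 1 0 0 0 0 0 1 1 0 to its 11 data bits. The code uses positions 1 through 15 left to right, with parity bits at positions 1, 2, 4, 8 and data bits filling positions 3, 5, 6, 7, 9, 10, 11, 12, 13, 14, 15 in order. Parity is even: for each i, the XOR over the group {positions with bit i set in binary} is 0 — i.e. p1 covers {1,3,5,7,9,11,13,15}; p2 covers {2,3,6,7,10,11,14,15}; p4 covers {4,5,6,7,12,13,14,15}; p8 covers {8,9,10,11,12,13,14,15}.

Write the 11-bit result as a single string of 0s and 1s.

11010000110

s1 (pos 1,3,5,7,9,11,13,15): 0⊕1⊕1⊕1⊕0⊕0⊕1⊕0 = 0
s2 (pos 2,3,6,7,10,11,14,15): 1⊕1⊕0⊕1⊕0⊕0⊕1⊕0 = 0
s4 (pos 4,5,6,7,12,13,14,15): 0⊕1⊕0⊕1⊕0⊕1⊕1⊕0 = 0
s8 (pos 8,9,10,11,12,13,14,15): 0⊕0⊕0⊕0⊕0⊕1⊕1⊕0 = 0
Syndrome s8…s1 = 0000 → no error.
Read data bits from positions 3,5,6,7,9,10,11,12,13,14,15: 11010000110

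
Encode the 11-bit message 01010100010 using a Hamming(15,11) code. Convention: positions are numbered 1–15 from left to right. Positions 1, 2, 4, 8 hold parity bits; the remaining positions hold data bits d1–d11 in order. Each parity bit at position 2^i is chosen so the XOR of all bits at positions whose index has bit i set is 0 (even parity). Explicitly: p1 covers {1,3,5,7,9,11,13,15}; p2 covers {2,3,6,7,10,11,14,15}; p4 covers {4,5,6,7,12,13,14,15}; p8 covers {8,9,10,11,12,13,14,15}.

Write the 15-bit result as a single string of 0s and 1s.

Place data at non-parity positions: p1 p2 0 p4 1 0 1 p8 0 1 0 0 0 1 0
p1 (pos 1,3,5,7,9,11,13,15): XOR of data positions = 0⊕1⊕1⊕0⊕0⊕0⊕0 = 0
p2 (pos 2,3,6,7,10,11,14,15): XOR of data positions = 0⊕0⊕1⊕1⊕0⊕1⊕0 = 1
p4 (pos 4,5,6,7,12,13,14,15): XOR of data positions = 1⊕0⊕1⊕0⊕0⊕1⊕0 = 1
p8 (pos 8,9,10,11,12,13,14,15): XOR of data positions = 0⊕1⊕0⊕0⊕0⊕1⊕0 = 0
Codeword: 010110100100010

010110100100010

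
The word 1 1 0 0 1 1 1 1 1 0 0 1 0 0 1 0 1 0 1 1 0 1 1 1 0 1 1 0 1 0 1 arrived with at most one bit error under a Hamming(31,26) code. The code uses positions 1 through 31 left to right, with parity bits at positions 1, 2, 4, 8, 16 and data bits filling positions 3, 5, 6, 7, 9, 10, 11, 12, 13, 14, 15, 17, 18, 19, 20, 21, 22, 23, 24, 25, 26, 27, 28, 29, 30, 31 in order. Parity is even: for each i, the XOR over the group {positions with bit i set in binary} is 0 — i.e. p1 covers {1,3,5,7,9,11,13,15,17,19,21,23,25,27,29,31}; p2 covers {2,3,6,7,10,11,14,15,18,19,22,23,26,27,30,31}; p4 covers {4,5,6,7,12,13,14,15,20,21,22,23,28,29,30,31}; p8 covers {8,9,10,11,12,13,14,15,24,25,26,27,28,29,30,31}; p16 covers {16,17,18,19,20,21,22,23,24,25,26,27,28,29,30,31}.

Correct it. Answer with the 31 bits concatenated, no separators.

s1 (pos 1,3,5,7,9,11,13,15,17,19,21,23,25,27,29,31): 1⊕0⊕1⊕1⊕1⊕0⊕0⊕1⊕1⊕1⊕0⊕1⊕0⊕1⊕1⊕1 = 1
s2 (pos 2,3,6,7,10,11,14,15,18,19,22,23,26,27,30,31): 1⊕0⊕1⊕1⊕0⊕0⊕0⊕1⊕0⊕1⊕1⊕1⊕1⊕1⊕0⊕1 = 0
s4 (pos 4,5,6,7,12,13,14,15,20,21,22,23,28,29,30,31): 0⊕1⊕1⊕1⊕1⊕0⊕0⊕1⊕1⊕0⊕1⊕1⊕0⊕1⊕0⊕1 = 0
s8 (pos 8,9,10,11,12,13,14,15,24,25,26,27,28,29,30,31): 1⊕1⊕0⊕0⊕1⊕0⊕0⊕1⊕1⊕0⊕1⊕1⊕0⊕1⊕0⊕1 = 1
s16 (pos 16,17,18,19,20,21,22,23,24,25,26,27,28,29,30,31): 0⊕1⊕0⊕1⊕1⊕0⊕1⊕1⊕1⊕0⊕1⊕1⊕0⊕1⊕0⊕1 = 0
Syndrome s16…s1 = 01001 → error at position 9.
Flip position 9: 1100111110010010101101110110101 → 1100111100010010101101110110101

1100111100010010101101110110101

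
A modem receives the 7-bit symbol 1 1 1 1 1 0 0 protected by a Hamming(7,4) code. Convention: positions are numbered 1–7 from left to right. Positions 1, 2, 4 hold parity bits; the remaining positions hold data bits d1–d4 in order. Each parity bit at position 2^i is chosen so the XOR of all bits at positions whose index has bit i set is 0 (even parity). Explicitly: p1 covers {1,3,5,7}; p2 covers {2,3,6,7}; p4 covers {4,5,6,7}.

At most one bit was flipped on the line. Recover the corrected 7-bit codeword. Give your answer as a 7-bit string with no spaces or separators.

s1 (pos 1,3,5,7): 1⊕1⊕1⊕0 = 1
s2 (pos 2,3,6,7): 1⊕1⊕0⊕0 = 0
s4 (pos 4,5,6,7): 1⊕1⊕0⊕0 = 0
Syndrome s4…s1 = 001 → error at position 1.
Flip position 1: 1111100 → 0111100

0111100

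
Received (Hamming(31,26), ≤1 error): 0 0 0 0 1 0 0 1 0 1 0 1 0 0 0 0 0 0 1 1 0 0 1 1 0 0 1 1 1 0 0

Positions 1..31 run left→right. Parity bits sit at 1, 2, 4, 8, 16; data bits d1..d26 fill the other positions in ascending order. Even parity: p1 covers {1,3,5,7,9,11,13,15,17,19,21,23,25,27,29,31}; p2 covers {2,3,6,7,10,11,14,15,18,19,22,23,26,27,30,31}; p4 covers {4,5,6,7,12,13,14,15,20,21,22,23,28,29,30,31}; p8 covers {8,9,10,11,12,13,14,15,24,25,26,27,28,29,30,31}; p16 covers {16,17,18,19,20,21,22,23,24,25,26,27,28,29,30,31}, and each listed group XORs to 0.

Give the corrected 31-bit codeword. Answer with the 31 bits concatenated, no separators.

0000100101010000001100111011100

s1 (pos 1,3,5,7,9,11,13,15,17,19,21,23,25,27,29,31): 0⊕0⊕1⊕0⊕0⊕0⊕0⊕0⊕0⊕1⊕0⊕1⊕0⊕1⊕1⊕0 = 1
s2 (pos 2,3,6,7,10,11,14,15,18,19,22,23,26,27,30,31): 0⊕0⊕0⊕0⊕1⊕0⊕0⊕0⊕0⊕1⊕0⊕1⊕0⊕1⊕0⊕0 = 0
s4 (pos 4,5,6,7,12,13,14,15,20,21,22,23,28,29,30,31): 0⊕1⊕0⊕0⊕1⊕0⊕0⊕0⊕1⊕0⊕0⊕1⊕1⊕1⊕0⊕0 = 0
s8 (pos 8,9,10,11,12,13,14,15,24,25,26,27,28,29,30,31): 1⊕0⊕1⊕0⊕1⊕0⊕0⊕0⊕1⊕0⊕0⊕1⊕1⊕1⊕0⊕0 = 1
s16 (pos 16,17,18,19,20,21,22,23,24,25,26,27,28,29,30,31): 0⊕0⊕0⊕1⊕1⊕0⊕0⊕1⊕1⊕0⊕0⊕1⊕1⊕1⊕0⊕0 = 1
Syndrome s16…s1 = 11001 → error at position 25.
Flip position 25: 0000100101010000001100110011100 → 0000100101010000001100111011100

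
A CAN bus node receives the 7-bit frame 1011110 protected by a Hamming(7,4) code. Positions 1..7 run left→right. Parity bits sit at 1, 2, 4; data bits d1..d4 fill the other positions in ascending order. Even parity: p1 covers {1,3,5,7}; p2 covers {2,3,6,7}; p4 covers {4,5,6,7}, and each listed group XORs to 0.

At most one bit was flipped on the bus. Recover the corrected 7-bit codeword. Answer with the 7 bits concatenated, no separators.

1011010

s1 (pos 1,3,5,7): 1⊕1⊕1⊕0 = 1
s2 (pos 2,3,6,7): 0⊕1⊕1⊕0 = 0
s4 (pos 4,5,6,7): 1⊕1⊕1⊕0 = 1
Syndrome s4…s1 = 101 → error at position 5.
Flip position 5: 1011110 → 1011010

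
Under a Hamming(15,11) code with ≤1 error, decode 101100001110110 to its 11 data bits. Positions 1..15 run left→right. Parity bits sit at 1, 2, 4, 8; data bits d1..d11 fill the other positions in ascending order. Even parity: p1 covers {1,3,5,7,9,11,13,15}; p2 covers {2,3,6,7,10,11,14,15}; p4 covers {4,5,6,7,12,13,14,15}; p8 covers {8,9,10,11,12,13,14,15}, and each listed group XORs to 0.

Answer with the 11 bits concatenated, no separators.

s1 (pos 1,3,5,7,9,11,13,15): 1⊕1⊕0⊕0⊕1⊕1⊕1⊕0 = 1
s2 (pos 2,3,6,7,10,11,14,15): 0⊕1⊕0⊕0⊕1⊕1⊕1⊕0 = 0
s4 (pos 4,5,6,7,12,13,14,15): 1⊕0⊕0⊕0⊕0⊕1⊕1⊕0 = 1
s8 (pos 8,9,10,11,12,13,14,15): 0⊕1⊕1⊕1⊕0⊕1⊕1⊕0 = 1
Syndrome s8…s1 = 1101 → error at position 13.
Flip position 13: 101100001110110 → 101100001110010
Read data bits from positions 3,5,6,7,9,10,11,12,13,14,15: 10001110010

10001110010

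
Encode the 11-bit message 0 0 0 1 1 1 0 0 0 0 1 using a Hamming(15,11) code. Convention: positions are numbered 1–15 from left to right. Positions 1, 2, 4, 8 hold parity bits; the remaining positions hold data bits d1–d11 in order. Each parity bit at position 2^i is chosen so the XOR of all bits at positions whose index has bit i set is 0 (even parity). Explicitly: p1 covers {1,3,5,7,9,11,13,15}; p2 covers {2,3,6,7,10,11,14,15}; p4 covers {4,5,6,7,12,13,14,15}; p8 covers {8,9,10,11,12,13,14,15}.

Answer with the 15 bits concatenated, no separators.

Place data at non-parity positions: p1 p2 0 p4 0 0 1 p8 1 1 0 0 0 0 1
p1 (pos 1,3,5,7,9,11,13,15): XOR of data positions = 0⊕0⊕1⊕1⊕0⊕0⊕1 = 1
p2 (pos 2,3,6,7,10,11,14,15): XOR of data positions = 0⊕0⊕1⊕1⊕0⊕0⊕1 = 1
p4 (pos 4,5,6,7,12,13,14,15): XOR of data positions = 0⊕0⊕1⊕0⊕0⊕0⊕1 = 0
p8 (pos 8,9,10,11,12,13,14,15): XOR of data positions = 1⊕1⊕0⊕0⊕0⊕0⊕1 = 1
Codeword: 110000111100001

110000111100001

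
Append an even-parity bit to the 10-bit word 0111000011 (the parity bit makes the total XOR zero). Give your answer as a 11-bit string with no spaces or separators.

01110000111

XOR of the 10 data bits: 0⊕1⊕1⊕1⊕0⊕0⊕0⊕0⊕1⊕1 = 1
Parity bit = 1 (so all 11 bits XOR to 0).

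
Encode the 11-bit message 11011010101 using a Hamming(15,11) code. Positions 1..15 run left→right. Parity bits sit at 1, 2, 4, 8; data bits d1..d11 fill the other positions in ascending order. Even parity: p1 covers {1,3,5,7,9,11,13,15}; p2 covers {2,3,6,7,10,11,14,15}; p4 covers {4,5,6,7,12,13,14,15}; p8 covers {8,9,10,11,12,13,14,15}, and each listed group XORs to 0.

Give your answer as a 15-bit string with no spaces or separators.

Place data at non-parity positions: p1 p2 1 p4 1 0 1 p8 1 0 1 0 1 0 1
p1 (pos 1,3,5,7,9,11,13,15): XOR of data positions = 1⊕1⊕1⊕1⊕1⊕1⊕1 = 1
p2 (pos 2,3,6,7,10,11,14,15): XOR of data positions = 1⊕0⊕1⊕0⊕1⊕0⊕1 = 0
p4 (pos 4,5,6,7,12,13,14,15): XOR of data positions = 1⊕0⊕1⊕0⊕1⊕0⊕1 = 0
p8 (pos 8,9,10,11,12,13,14,15): XOR of data positions = 1⊕0⊕1⊕0⊕1⊕0⊕1 = 0
Codeword: 101010101010101

101010101010101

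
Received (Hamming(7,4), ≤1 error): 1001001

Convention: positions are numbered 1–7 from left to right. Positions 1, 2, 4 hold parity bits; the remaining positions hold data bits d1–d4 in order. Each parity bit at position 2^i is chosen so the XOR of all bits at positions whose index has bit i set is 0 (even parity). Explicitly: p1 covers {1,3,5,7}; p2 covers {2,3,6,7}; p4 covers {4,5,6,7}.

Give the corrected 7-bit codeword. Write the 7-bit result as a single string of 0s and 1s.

s1 (pos 1,3,5,7): 1⊕0⊕0⊕1 = 0
s2 (pos 2,3,6,7): 0⊕0⊕0⊕1 = 1
s4 (pos 4,5,6,7): 1⊕0⊕0⊕1 = 0
Syndrome s4…s1 = 010 → error at position 2.
Flip position 2: 1001001 → 1101001

1101001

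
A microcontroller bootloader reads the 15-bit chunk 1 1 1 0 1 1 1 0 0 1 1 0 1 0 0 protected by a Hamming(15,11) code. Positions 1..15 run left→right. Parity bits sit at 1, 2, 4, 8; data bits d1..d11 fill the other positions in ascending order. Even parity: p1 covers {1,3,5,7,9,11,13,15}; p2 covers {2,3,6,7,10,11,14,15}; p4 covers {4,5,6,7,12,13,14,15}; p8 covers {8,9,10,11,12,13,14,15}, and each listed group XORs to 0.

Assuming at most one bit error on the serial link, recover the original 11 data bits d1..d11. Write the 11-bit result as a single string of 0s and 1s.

s1 (pos 1,3,5,7,9,11,13,15): 1⊕1⊕1⊕1⊕0⊕1⊕1⊕0 = 0
s2 (pos 2,3,6,7,10,11,14,15): 1⊕1⊕1⊕1⊕1⊕1⊕0⊕0 = 0
s4 (pos 4,5,6,7,12,13,14,15): 0⊕1⊕1⊕1⊕0⊕1⊕0⊕0 = 0
s8 (pos 8,9,10,11,12,13,14,15): 0⊕0⊕1⊕1⊕0⊕1⊕0⊕0 = 1
Syndrome s8…s1 = 1000 → error at position 8.
Flip position 8: 111011100110100 → 111011110110100
Read data bits from positions 3,5,6,7,9,10,11,12,13,14,15: 11110110100

11110110100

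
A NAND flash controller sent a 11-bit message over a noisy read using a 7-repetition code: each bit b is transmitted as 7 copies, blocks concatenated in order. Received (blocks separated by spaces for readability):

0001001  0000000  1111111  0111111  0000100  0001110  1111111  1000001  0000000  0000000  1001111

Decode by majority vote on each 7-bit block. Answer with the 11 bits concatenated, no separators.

00110010001

Block 1 (0001001): 2 ones → 0
Block 2 (0000000): 0 ones → 0
Block 3 (1111111): 7 ones → 1
Block 4 (0111111): 6 ones → 1
Block 5 (0000100): 1 one → 0
Block 6 (0001110): 3 ones → 0
Block 7 (1111111): 7 ones → 1
Block 8 (1000001): 2 ones → 0
Block 9 (0000000): 0 ones → 0
Block 10 (0000000): 0 ones → 0
Block 11 (1001111): 5 ones → 1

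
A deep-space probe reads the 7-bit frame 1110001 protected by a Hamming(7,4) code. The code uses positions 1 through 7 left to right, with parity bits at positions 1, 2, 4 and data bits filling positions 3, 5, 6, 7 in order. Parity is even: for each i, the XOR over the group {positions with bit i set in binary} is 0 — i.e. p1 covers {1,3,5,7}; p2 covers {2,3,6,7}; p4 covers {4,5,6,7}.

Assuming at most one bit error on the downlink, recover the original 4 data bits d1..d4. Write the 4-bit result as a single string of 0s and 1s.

1000

s1 (pos 1,3,5,7): 1⊕1⊕0⊕1 = 1
s2 (pos 2,3,6,7): 1⊕1⊕0⊕1 = 1
s4 (pos 4,5,6,7): 0⊕0⊕0⊕1 = 1
Syndrome s4…s1 = 111 → error at position 7.
Flip position 7: 1110001 → 1110000
Read data bits from positions 3,5,6,7: 1000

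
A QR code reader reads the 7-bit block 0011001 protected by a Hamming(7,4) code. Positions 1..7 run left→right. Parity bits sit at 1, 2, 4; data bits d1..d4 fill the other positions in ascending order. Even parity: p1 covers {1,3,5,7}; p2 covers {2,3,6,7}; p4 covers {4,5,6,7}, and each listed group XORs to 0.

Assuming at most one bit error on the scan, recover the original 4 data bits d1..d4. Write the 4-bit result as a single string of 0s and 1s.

1001

s1 (pos 1,3,5,7): 0⊕1⊕0⊕1 = 0
s2 (pos 2,3,6,7): 0⊕1⊕0⊕1 = 0
s4 (pos 4,5,6,7): 1⊕0⊕0⊕1 = 0
Syndrome s4…s1 = 000 → no error.
Read data bits from positions 3,5,6,7: 1001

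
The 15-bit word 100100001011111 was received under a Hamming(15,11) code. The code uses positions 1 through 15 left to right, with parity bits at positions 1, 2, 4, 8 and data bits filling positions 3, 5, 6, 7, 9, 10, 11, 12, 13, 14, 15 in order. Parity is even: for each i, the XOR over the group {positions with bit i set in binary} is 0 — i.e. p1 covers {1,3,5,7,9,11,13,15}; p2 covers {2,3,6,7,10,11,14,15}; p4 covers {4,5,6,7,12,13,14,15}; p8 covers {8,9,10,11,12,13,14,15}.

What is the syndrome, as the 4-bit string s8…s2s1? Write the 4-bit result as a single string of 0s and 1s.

s1 (pos 1,3,5,7,9,11,13,15): 1⊕0⊕0⊕0⊕1⊕1⊕1⊕1 = 1
s2 (pos 2,3,6,7,10,11,14,15): 0⊕0⊕0⊕0⊕0⊕1⊕1⊕1 = 1
s4 (pos 4,5,6,7,12,13,14,15): 1⊕0⊕0⊕0⊕1⊕1⊕1⊕1 = 1
s8 (pos 8,9,10,11,12,13,14,15): 0⊕1⊕0⊕1⊕1⊕1⊕1⊕1 = 0
Syndrome s8…s1 = 0111 → error at position 7.

0111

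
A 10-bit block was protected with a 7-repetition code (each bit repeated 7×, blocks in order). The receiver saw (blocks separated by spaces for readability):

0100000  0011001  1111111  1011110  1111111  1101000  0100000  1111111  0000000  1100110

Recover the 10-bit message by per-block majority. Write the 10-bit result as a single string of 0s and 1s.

Block 1 (0100000): 1 one → 0
Block 2 (0011001): 3 ones → 0
Block 3 (1111111): 7 ones → 1
Block 4 (1011110): 5 ones → 1
Block 5 (1111111): 7 ones → 1
Block 6 (1101000): 3 ones → 0
Block 7 (0100000): 1 one → 0
Block 8 (1111111): 7 ones → 1
Block 9 (0000000): 0 ones → 0
Block 10 (1100110): 4 ones → 1

0011100101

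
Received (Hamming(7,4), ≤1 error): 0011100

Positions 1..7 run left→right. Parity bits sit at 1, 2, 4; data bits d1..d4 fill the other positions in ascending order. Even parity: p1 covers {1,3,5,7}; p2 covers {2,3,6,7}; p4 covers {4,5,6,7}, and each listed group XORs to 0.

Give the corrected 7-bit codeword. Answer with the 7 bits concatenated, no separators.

0111100

s1 (pos 1,3,5,7): 0⊕1⊕1⊕0 = 0
s2 (pos 2,3,6,7): 0⊕1⊕0⊕0 = 1
s4 (pos 4,5,6,7): 1⊕1⊕0⊕0 = 0
Syndrome s4…s1 = 010 → error at position 2.
Flip position 2: 0011100 → 0111100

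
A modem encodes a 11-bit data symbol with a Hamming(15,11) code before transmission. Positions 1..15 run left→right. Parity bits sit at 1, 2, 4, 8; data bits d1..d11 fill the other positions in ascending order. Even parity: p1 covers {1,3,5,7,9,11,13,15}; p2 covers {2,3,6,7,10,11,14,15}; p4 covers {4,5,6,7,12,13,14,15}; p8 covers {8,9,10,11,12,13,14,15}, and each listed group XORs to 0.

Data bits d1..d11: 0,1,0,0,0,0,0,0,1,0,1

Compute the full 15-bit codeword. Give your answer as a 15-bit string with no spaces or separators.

110110000000101

Place data at non-parity positions: p1 p2 0 p4 1 0 0 p8 0 0 0 0 1 0 1
p1 (pos 1,3,5,7,9,11,13,15): XOR of data positions = 0⊕1⊕0⊕0⊕0⊕1⊕1 = 1
p2 (pos 2,3,6,7,10,11,14,15): XOR of data positions = 0⊕0⊕0⊕0⊕0⊕0⊕1 = 1
p4 (pos 4,5,6,7,12,13,14,15): XOR of data positions = 1⊕0⊕0⊕0⊕1⊕0⊕1 = 1
p8 (pos 8,9,10,11,12,13,14,15): XOR of data positions = 0⊕0⊕0⊕0⊕1⊕0⊕1 = 0
Codeword: 110110000000101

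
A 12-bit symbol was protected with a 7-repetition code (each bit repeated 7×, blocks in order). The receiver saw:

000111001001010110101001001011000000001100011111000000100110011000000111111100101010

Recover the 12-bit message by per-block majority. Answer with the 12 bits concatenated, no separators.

001000101010

Block 1 (0001110): 3 ones → 0
Block 2 (0100101): 3 ones → 0
Block 3 (0110101): 4 ones → 1
Block 4 (0010010): 2 ones → 0
Block 5 (1100000): 2 ones → 0
Block 6 (0001100): 2 ones → 0
Block 7 (0111110): 5 ones → 1
Block 8 (0000010): 1 one → 0
Block 9 (0110011): 4 ones → 1
Block 10 (0000001): 1 one → 0
Block 11 (1111110): 6 ones → 1
Block 12 (0101010): 3 ones → 0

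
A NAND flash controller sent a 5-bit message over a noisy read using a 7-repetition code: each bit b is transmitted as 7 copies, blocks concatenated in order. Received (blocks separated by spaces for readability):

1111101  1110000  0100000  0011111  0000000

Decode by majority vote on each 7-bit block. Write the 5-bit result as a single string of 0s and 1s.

10010

Block 1 (1111101): 6 ones → 1
Block 2 (1110000): 3 ones → 0
Block 3 (0100000): 1 one → 0
Block 4 (0011111): 5 ones → 1
Block 5 (0000000): 0 ones → 0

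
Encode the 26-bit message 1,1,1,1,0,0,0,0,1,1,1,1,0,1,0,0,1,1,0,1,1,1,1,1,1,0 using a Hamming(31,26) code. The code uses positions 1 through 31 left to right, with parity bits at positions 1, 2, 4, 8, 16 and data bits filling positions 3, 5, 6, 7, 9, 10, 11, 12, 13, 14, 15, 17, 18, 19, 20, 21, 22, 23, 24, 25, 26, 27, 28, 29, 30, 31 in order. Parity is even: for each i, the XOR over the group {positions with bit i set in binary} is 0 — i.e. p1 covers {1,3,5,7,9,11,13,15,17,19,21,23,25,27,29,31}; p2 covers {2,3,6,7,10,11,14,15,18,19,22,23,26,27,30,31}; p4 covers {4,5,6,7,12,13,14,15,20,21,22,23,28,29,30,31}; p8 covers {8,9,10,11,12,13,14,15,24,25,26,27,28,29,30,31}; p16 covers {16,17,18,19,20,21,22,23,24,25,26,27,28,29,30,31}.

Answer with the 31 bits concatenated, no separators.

Place data at non-parity positions: p1 p2 1 p4 1 1 1 p8 0 0 0 0 1 1 1 p16 1 0 1 0 0 1 1 0 1 1 1 1 1 1 0
p1 (pos 1,3,5,7,9,11,13,15,17,19,21,23,25,27,29,31): XOR of data positions = 1⊕1⊕1⊕0⊕0⊕1⊕1⊕1⊕1⊕0⊕1⊕1⊕1⊕1⊕0 = 1
p2 (pos 2,3,6,7,10,11,14,15,18,19,22,23,26,27,30,31): XOR of data positions = 1⊕1⊕1⊕0⊕0⊕1⊕1⊕0⊕1⊕1⊕1⊕1⊕1⊕1⊕0 = 1
p4 (pos 4,5,6,7,12,13,14,15,20,21,22,23,28,29,30,31): XOR of data positions = 1⊕1⊕1⊕0⊕1⊕1⊕1⊕0⊕0⊕1⊕1⊕1⊕1⊕1⊕0 = 1
p8 (pos 8,9,10,11,12,13,14,15,24,25,26,27,28,29,30,31): XOR of data positions = 0⊕0⊕0⊕0⊕1⊕1⊕1⊕0⊕1⊕1⊕1⊕1⊕1⊕1⊕0 = 1
p16 (pos 16,17,18,19,20,21,22,23,24,25,26,27,28,29,30,31): XOR of data positions = 1⊕0⊕1⊕0⊕0⊕1⊕1⊕0⊕1⊕1⊕1⊕1⊕1⊕1⊕0 = 0
Codeword: 1111111100001110101001101111110

1111111100001110101001101111110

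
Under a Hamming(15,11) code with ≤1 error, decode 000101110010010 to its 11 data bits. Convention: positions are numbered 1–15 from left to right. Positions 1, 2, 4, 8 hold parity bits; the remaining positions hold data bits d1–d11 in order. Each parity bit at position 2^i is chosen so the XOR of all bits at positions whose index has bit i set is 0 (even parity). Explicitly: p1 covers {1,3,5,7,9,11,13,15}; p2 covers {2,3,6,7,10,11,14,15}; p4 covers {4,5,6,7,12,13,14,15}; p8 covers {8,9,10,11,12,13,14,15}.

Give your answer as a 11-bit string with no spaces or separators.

00110010010

s1 (pos 1,3,5,7,9,11,13,15): 0⊕0⊕0⊕1⊕0⊕1⊕0⊕0 = 0
s2 (pos 2,3,6,7,10,11,14,15): 0⊕0⊕1⊕1⊕0⊕1⊕1⊕0 = 0
s4 (pos 4,5,6,7,12,13,14,15): 1⊕0⊕1⊕1⊕0⊕0⊕1⊕0 = 0
s8 (pos 8,9,10,11,12,13,14,15): 1⊕0⊕0⊕1⊕0⊕0⊕1⊕0 = 1
Syndrome s8…s1 = 1000 → error at position 8.
Flip position 8: 000101110010010 → 000101100010010
Read data bits from positions 3,5,6,7,9,10,11,12,13,14,15: 00110010010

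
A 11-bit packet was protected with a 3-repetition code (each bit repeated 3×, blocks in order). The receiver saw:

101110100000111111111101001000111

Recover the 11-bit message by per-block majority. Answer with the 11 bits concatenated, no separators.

11001111001

Block 1 (101): 2 ones → 1
Block 2 (110): 2 ones → 1
Block 3 (100): 1 one → 0
Block 4 (000): 0 ones → 0
Block 5 (111): 3 ones → 1
Block 6 (111): 3 ones → 1
Block 7 (111): 3 ones → 1
Block 8 (101): 2 ones → 1
Block 9 (001): 1 one → 0
Block 10 (000): 0 ones → 0
Block 11 (111): 3 ones → 1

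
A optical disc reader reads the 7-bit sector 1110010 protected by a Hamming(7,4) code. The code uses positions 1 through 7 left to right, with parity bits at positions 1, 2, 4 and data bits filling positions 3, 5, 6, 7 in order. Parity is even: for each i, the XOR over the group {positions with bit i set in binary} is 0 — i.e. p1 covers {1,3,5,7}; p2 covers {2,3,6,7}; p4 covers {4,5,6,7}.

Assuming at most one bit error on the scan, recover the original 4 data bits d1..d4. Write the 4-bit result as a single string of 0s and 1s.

s1 (pos 1,3,5,7): 1⊕1⊕0⊕0 = 0
s2 (pos 2,3,6,7): 1⊕1⊕1⊕0 = 1
s4 (pos 4,5,6,7): 0⊕0⊕1⊕0 = 1
Syndrome s4…s1 = 110 → error at position 6.
Flip position 6: 1110010 → 1110000
Read data bits from positions 3,5,6,7: 1000

1000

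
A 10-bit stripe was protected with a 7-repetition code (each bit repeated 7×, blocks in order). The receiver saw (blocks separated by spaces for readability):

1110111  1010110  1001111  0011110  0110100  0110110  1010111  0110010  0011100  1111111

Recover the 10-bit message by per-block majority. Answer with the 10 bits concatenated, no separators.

Block 1 (1110111): 6 ones → 1
Block 2 (1010110): 4 ones → 1
Block 3 (1001111): 5 ones → 1
Block 4 (0011110): 4 ones → 1
Block 5 (0110100): 3 ones → 0
Block 6 (0110110): 4 ones → 1
Block 7 (1010111): 5 ones → 1
Block 8 (0110010): 3 ones → 0
Block 9 (0011100): 3 ones → 0
Block 10 (1111111): 7 ones → 1

1111011001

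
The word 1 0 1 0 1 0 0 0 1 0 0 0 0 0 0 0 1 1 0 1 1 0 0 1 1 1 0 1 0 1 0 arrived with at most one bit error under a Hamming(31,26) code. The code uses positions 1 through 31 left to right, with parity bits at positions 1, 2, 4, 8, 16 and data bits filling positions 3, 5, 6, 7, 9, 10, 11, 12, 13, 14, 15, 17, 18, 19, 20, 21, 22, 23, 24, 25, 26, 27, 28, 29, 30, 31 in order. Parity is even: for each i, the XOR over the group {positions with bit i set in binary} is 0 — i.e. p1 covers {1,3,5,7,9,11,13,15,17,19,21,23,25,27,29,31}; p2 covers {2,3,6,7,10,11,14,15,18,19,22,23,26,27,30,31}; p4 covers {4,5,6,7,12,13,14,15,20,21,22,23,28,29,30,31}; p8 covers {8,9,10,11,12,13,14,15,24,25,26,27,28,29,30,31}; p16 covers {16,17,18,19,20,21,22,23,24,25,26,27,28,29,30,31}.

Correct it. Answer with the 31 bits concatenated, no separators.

1010100010000000110100011101010

s1 (pos 1,3,5,7,9,11,13,15,17,19,21,23,25,27,29,31): 1⊕1⊕1⊕0⊕1⊕0⊕0⊕0⊕1⊕0⊕1⊕0⊕1⊕0⊕0⊕0 = 1
s2 (pos 2,3,6,7,10,11,14,15,18,19,22,23,26,27,30,31): 0⊕1⊕0⊕0⊕0⊕0⊕0⊕0⊕1⊕0⊕0⊕0⊕1⊕0⊕1⊕0 = 0
s4 (pos 4,5,6,7,12,13,14,15,20,21,22,23,28,29,30,31): 0⊕1⊕0⊕0⊕0⊕0⊕0⊕0⊕1⊕1⊕0⊕0⊕1⊕0⊕1⊕0 = 1
s8 (pos 8,9,10,11,12,13,14,15,24,25,26,27,28,29,30,31): 0⊕1⊕0⊕0⊕0⊕0⊕0⊕0⊕1⊕1⊕1⊕0⊕1⊕0⊕1⊕0 = 0
s16 (pos 16,17,18,19,20,21,22,23,24,25,26,27,28,29,30,31): 0⊕1⊕1⊕0⊕1⊕1⊕0⊕0⊕1⊕1⊕1⊕0⊕1⊕0⊕1⊕0 = 1
Syndrome s16…s1 = 10101 → error at position 21.
Flip position 21: 1010100010000000110110011101010 → 1010100010000000110100011101010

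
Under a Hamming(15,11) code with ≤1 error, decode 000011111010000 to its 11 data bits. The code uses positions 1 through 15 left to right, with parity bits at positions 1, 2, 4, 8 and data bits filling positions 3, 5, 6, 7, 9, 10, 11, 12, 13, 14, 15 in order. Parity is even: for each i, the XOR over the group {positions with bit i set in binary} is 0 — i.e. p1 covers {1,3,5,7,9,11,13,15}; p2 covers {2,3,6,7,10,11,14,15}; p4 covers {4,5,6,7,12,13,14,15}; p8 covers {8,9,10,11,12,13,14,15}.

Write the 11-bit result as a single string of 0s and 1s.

01111010010

s1 (pos 1,3,5,7,9,11,13,15): 0⊕0⊕1⊕1⊕1⊕1⊕0⊕0 = 0
s2 (pos 2,3,6,7,10,11,14,15): 0⊕0⊕1⊕1⊕0⊕1⊕0⊕0 = 1
s4 (pos 4,5,6,7,12,13,14,15): 0⊕1⊕1⊕1⊕0⊕0⊕0⊕0 = 1
s8 (pos 8,9,10,11,12,13,14,15): 1⊕1⊕0⊕1⊕0⊕0⊕0⊕0 = 1
Syndrome s8…s1 = 1110 → error at position 14.
Flip position 14: 000011111010000 → 000011111010010
Read data bits from positions 3,5,6,7,9,10,11,12,13,14,15: 01111010010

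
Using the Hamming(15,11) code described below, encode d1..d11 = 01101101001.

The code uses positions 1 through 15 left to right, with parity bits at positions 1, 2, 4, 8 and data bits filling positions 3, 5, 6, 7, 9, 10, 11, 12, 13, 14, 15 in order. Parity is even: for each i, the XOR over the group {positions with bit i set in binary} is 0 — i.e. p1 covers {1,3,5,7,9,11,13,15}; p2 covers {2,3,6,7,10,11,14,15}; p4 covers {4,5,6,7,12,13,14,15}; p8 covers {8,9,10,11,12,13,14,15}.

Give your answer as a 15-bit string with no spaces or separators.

Place data at non-parity positions: p1 p2 0 p4 1 1 0 p8 1 1 0 1 0 0 1
p1 (pos 1,3,5,7,9,11,13,15): XOR of data positions = 0⊕1⊕0⊕1⊕0⊕0⊕1 = 1
p2 (pos 2,3,6,7,10,11,14,15): XOR of data positions = 0⊕1⊕0⊕1⊕0⊕0⊕1 = 1
p4 (pos 4,5,6,7,12,13,14,15): XOR of data positions = 1⊕1⊕0⊕1⊕0⊕0⊕1 = 0
p8 (pos 8,9,10,11,12,13,14,15): XOR of data positions = 1⊕1⊕0⊕1⊕0⊕0⊕1 = 0
Codeword: 110011001101001

110011001101001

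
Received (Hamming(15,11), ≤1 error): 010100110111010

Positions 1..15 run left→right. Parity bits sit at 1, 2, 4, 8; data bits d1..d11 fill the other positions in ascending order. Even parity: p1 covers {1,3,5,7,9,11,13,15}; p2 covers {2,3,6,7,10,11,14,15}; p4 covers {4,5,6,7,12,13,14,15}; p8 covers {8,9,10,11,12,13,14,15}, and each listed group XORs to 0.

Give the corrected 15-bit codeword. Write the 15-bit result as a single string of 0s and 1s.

s1 (pos 1,3,5,7,9,11,13,15): 0⊕0⊕0⊕1⊕0⊕1⊕0⊕0 = 0
s2 (pos 2,3,6,7,10,11,14,15): 1⊕0⊕0⊕1⊕1⊕1⊕1⊕0 = 1
s4 (pos 4,5,6,7,12,13,14,15): 1⊕0⊕0⊕1⊕1⊕0⊕1⊕0 = 0
s8 (pos 8,9,10,11,12,13,14,15): 1⊕0⊕1⊕1⊕1⊕0⊕1⊕0 = 1
Syndrome s8…s1 = 1010 → error at position 10.
Flip position 10: 010100110111010 → 010100110011010

010100110011010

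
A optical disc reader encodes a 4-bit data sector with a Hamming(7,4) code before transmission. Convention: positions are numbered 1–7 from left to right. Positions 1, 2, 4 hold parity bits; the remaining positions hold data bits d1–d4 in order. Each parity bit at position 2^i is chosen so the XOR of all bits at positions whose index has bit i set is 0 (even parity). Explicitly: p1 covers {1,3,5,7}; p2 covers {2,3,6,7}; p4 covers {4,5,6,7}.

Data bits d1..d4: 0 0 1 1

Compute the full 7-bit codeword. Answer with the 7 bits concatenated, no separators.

1000011

Place data at non-parity positions: p1 p2 0 p4 0 1 1
p1 (pos 1,3,5,7): XOR of data positions = 0⊕0⊕1 = 1
p2 (pos 2,3,6,7): XOR of data positions = 0⊕1⊕1 = 0
p4 (pos 4,5,6,7): XOR of data positions = 0⊕1⊕1 = 0
Codeword: 1000011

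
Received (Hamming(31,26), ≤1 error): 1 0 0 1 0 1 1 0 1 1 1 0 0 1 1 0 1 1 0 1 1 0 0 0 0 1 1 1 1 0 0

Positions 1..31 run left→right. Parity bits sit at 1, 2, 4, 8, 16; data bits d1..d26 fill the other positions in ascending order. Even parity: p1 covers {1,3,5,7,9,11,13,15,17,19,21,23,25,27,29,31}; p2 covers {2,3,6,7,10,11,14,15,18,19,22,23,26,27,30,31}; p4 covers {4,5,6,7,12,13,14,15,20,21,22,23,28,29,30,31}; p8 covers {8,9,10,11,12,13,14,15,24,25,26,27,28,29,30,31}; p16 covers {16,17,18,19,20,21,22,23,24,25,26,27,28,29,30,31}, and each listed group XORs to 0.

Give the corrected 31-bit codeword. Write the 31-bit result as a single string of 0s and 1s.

s1 (pos 1,3,5,7,9,11,13,15,17,19,21,23,25,27,29,31): 1⊕0⊕0⊕1⊕1⊕1⊕0⊕1⊕1⊕0⊕1⊕0⊕0⊕1⊕1⊕0 = 1
s2 (pos 2,3,6,7,10,11,14,15,18,19,22,23,26,27,30,31): 0⊕0⊕1⊕1⊕1⊕1⊕1⊕1⊕1⊕0⊕0⊕0⊕1⊕1⊕0⊕0 = 1
s4 (pos 4,5,6,7,12,13,14,15,20,21,22,23,28,29,30,31): 1⊕0⊕1⊕1⊕0⊕0⊕1⊕1⊕1⊕1⊕0⊕0⊕1⊕1⊕0⊕0 = 1
s8 (pos 8,9,10,11,12,13,14,15,24,25,26,27,28,29,30,31): 0⊕1⊕1⊕1⊕0⊕0⊕1⊕1⊕0⊕0⊕1⊕1⊕1⊕1⊕0⊕0 = 1
s16 (pos 16,17,18,19,20,21,22,23,24,25,26,27,28,29,30,31): 0⊕1⊕1⊕0⊕1⊕1⊕0⊕0⊕0⊕0⊕1⊕1⊕1⊕1⊕0⊕0 = 0
Syndrome s16…s1 = 01111 → error at position 15.
Flip position 15: 1001011011100110110110000111100 → 1001011011100100110110000111100

1001011011100100110110000111100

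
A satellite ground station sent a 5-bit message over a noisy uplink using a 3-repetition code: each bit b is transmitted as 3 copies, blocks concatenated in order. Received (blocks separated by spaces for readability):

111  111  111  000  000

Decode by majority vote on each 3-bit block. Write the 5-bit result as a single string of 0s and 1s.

11100

Block 1 (111): 3 ones → 1
Block 2 (111): 3 ones → 1
Block 3 (111): 3 ones → 1
Block 4 (000): 0 ones → 0
Block 5 (000): 0 ones → 0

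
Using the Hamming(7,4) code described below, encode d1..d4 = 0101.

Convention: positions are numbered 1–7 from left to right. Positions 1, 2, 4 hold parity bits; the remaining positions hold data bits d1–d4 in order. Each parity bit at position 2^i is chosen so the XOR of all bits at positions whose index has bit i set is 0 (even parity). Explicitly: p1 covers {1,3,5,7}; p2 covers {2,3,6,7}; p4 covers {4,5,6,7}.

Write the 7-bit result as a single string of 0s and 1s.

0100101

Place data at non-parity positions: p1 p2 0 p4 1 0 1
p1 (pos 1,3,5,7): XOR of data positions = 0⊕1⊕1 = 0
p2 (pos 2,3,6,7): XOR of data positions = 0⊕0⊕1 = 1
p4 (pos 4,5,6,7): XOR of data positions = 1⊕0⊕1 = 0
Codeword: 0100101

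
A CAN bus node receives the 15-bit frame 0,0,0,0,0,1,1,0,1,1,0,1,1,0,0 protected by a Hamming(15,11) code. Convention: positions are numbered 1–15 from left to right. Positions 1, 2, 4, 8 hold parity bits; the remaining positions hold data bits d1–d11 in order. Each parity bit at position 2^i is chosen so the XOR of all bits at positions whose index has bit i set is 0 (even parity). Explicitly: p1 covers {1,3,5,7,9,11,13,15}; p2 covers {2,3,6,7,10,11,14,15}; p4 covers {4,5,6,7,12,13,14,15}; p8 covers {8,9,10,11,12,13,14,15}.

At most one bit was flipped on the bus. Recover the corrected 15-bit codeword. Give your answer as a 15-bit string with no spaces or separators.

s1 (pos 1,3,5,7,9,11,13,15): 0⊕0⊕0⊕1⊕1⊕0⊕1⊕0 = 1
s2 (pos 2,3,6,7,10,11,14,15): 0⊕0⊕1⊕1⊕1⊕0⊕0⊕0 = 1
s4 (pos 4,5,6,7,12,13,14,15): 0⊕0⊕1⊕1⊕1⊕1⊕0⊕0 = 0
s8 (pos 8,9,10,11,12,13,14,15): 0⊕1⊕1⊕0⊕1⊕1⊕0⊕0 = 0
Syndrome s8…s1 = 0011 → error at position 3.
Flip position 3: 000001101101100 → 001001101101100

001001101101100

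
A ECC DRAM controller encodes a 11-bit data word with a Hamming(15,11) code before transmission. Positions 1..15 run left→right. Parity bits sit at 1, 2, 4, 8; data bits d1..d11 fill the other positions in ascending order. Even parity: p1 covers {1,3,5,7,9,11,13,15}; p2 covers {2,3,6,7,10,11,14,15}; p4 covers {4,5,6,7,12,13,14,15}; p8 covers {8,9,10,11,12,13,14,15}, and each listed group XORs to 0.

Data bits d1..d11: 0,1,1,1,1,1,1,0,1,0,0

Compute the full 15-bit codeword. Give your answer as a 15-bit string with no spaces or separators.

100011101110100

Place data at non-parity positions: p1 p2 0 p4 1 1 1 p8 1 1 1 0 1 0 0
p1 (pos 1,3,5,7,9,11,13,15): XOR of data positions = 0⊕1⊕1⊕1⊕1⊕1⊕0 = 1
p2 (pos 2,3,6,7,10,11,14,15): XOR of data positions = 0⊕1⊕1⊕1⊕1⊕0⊕0 = 0
p4 (pos 4,5,6,7,12,13,14,15): XOR of data positions = 1⊕1⊕1⊕0⊕1⊕0⊕0 = 0
p8 (pos 8,9,10,11,12,13,14,15): XOR of data positions = 1⊕1⊕1⊕0⊕1⊕0⊕0 = 0
Codeword: 100011101110100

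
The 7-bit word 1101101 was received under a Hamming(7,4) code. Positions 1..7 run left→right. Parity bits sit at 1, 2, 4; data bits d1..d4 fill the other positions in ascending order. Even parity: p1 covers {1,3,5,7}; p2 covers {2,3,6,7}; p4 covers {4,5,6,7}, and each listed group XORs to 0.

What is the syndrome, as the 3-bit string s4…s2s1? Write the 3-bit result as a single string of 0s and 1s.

101

s1 (pos 1,3,5,7): 1⊕0⊕1⊕1 = 1
s2 (pos 2,3,6,7): 1⊕0⊕0⊕1 = 0
s4 (pos 4,5,6,7): 1⊕1⊕0⊕1 = 1
Syndrome s4…s1 = 101 → error at position 5.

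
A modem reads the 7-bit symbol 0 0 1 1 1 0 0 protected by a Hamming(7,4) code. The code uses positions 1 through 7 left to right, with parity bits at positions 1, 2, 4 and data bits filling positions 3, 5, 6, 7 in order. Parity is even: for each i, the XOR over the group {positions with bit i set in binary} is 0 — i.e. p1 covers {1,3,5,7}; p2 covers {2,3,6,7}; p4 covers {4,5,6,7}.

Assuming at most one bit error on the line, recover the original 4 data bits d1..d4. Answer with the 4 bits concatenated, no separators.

s1 (pos 1,3,5,7): 0⊕1⊕1⊕0 = 0
s2 (pos 2,3,6,7): 0⊕1⊕0⊕0 = 1
s4 (pos 4,5,6,7): 1⊕1⊕0⊕0 = 0
Syndrome s4…s1 = 010 → error at position 2.
Flip position 2: 0011100 → 0111100
Read data bits from positions 3,5,6,7: 1100

1100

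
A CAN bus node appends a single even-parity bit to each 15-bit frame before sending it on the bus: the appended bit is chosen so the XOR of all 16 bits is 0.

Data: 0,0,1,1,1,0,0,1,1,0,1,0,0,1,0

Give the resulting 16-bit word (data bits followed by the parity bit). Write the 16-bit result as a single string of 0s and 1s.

0011100110100101

XOR of the 15 data bits: 0⊕0⊕1⊕1⊕1⊕0⊕0⊕1⊕1⊕0⊕1⊕0⊕0⊕1⊕0 = 1
Parity bit = 1 (so all 16 bits XOR to 0).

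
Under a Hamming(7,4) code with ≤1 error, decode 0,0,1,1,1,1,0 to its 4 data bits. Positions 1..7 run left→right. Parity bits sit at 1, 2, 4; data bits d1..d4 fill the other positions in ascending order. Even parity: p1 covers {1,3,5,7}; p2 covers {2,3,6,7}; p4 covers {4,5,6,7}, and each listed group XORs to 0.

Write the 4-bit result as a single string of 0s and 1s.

1110

s1 (pos 1,3,5,7): 0⊕1⊕1⊕0 = 0
s2 (pos 2,3,6,7): 0⊕1⊕1⊕0 = 0
s4 (pos 4,5,6,7): 1⊕1⊕1⊕0 = 1
Syndrome s4…s1 = 100 → error at position 4.
Flip position 4: 0011110 → 0010110
Read data bits from positions 3,5,6,7: 1110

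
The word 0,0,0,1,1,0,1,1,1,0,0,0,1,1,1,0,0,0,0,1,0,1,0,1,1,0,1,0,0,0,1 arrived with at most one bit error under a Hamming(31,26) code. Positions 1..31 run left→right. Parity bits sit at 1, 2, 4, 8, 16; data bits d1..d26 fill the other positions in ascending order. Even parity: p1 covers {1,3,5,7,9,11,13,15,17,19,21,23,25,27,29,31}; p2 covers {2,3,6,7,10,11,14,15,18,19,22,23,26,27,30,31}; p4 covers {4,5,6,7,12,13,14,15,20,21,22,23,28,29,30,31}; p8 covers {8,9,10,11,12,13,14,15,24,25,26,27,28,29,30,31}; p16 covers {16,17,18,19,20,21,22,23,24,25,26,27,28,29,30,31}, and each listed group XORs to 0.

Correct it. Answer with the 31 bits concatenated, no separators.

s1 (pos 1,3,5,7,9,11,13,15,17,19,21,23,25,27,29,31): 0⊕0⊕1⊕1⊕1⊕0⊕1⊕1⊕0⊕0⊕0⊕0⊕1⊕1⊕0⊕1 = 0
s2 (pos 2,3,6,7,10,11,14,15,18,19,22,23,26,27,30,31): 0⊕0⊕0⊕1⊕0⊕0⊕1⊕1⊕0⊕0⊕1⊕0⊕0⊕1⊕0⊕1 = 0
s4 (pos 4,5,6,7,12,13,14,15,20,21,22,23,28,29,30,31): 1⊕1⊕0⊕1⊕0⊕1⊕1⊕1⊕1⊕0⊕1⊕0⊕0⊕0⊕0⊕1 = 1
s8 (pos 8,9,10,11,12,13,14,15,24,25,26,27,28,29,30,31): 1⊕1⊕0⊕0⊕0⊕1⊕1⊕1⊕1⊕1⊕0⊕1⊕0⊕0⊕0⊕1 = 1
s16 (pos 16,17,18,19,20,21,22,23,24,25,26,27,28,29,30,31): 0⊕0⊕0⊕0⊕1⊕0⊕1⊕0⊕1⊕1⊕0⊕1⊕0⊕0⊕0⊕1 = 0
Syndrome s16…s1 = 01100 → error at position 12.
Flip position 12: 0001101110001110000101011010001 → 0001101110011110000101011010001

0001101110011110000101011010001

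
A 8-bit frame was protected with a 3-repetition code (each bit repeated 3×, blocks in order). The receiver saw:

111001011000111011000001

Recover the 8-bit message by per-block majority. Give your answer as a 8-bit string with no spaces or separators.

Block 1 (111): 3 ones → 1
Block 2 (001): 1 one → 0
Block 3 (011): 2 ones → 1
Block 4 (000): 0 ones → 0
Block 5 (111): 3 ones → 1
Block 6 (011): 2 ones → 1
Block 7 (000): 0 ones → 0
Block 8 (001): 1 one → 0

10101100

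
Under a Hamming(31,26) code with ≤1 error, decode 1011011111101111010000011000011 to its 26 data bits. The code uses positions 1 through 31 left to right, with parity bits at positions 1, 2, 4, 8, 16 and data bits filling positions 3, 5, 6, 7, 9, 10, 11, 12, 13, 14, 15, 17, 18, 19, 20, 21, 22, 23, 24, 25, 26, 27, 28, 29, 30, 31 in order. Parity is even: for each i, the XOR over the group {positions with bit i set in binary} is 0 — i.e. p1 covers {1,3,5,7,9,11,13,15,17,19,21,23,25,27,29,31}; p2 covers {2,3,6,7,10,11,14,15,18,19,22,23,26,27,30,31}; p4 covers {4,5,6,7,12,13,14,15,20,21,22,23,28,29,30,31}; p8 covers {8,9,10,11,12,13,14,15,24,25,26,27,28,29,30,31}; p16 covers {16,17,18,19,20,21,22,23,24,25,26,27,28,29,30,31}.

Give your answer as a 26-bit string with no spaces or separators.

10110110111010000011000011

s1 (pos 1,3,5,7,9,11,13,15,17,19,21,23,25,27,29,31): 1⊕1⊕0⊕1⊕1⊕1⊕1⊕1⊕0⊕0⊕0⊕0⊕1⊕0⊕0⊕1 = 1
s2 (pos 2,3,6,7,10,11,14,15,18,19,22,23,26,27,30,31): 0⊕1⊕1⊕1⊕1⊕1⊕1⊕1⊕1⊕0⊕0⊕0⊕0⊕0⊕1⊕1 = 0
s4 (pos 4,5,6,7,12,13,14,15,20,21,22,23,28,29,30,31): 1⊕0⊕1⊕1⊕0⊕1⊕1⊕1⊕0⊕0⊕0⊕0⊕0⊕0⊕1⊕1 = 0
s8 (pos 8,9,10,11,12,13,14,15,24,25,26,27,28,29,30,31): 1⊕1⊕1⊕1⊕0⊕1⊕1⊕1⊕1⊕1⊕0⊕0⊕0⊕0⊕1⊕1 = 1
s16 (pos 16,17,18,19,20,21,22,23,24,25,26,27,28,29,30,31): 1⊕0⊕1⊕0⊕0⊕0⊕0⊕0⊕1⊕1⊕0⊕0⊕0⊕0⊕1⊕1 = 0
Syndrome s16…s1 = 01001 → error at position 9.
Flip position 9: 1011011111101111010000011000011 → 1011011101101111010000011000011
Read data bits from positions 3,5,6,7,9,10,11,12,13,14,15,17,18,19,20,21,22,23,24,25,26,27,28,29,30,31: 10110110111010000011000011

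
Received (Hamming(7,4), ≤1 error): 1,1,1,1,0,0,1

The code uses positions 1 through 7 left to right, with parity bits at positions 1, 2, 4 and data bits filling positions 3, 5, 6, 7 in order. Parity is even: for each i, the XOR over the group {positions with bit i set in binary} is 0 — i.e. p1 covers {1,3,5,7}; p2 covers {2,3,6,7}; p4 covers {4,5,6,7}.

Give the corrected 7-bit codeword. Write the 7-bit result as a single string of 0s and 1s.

s1 (pos 1,3,5,7): 1⊕1⊕0⊕1 = 1
s2 (pos 2,3,6,7): 1⊕1⊕0⊕1 = 1
s4 (pos 4,5,6,7): 1⊕0⊕0⊕1 = 0
Syndrome s4…s1 = 011 → error at position 3.
Flip position 3: 1111001 → 1101001

1101001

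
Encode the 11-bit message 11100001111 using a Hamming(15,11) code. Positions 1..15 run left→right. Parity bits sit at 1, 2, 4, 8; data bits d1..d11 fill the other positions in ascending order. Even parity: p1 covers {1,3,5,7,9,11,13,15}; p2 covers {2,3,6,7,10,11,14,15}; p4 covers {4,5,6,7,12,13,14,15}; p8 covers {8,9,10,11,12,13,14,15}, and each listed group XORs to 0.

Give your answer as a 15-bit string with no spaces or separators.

001011000001111

Place data at non-parity positions: p1 p2 1 p4 1 1 0 p8 0 0 0 1 1 1 1
p1 (pos 1,3,5,7,9,11,13,15): XOR of data positions = 1⊕1⊕0⊕0⊕0⊕1⊕1 = 0
p2 (pos 2,3,6,7,10,11,14,15): XOR of data positions = 1⊕1⊕0⊕0⊕0⊕1⊕1 = 0
p4 (pos 4,5,6,7,12,13,14,15): XOR of data positions = 1⊕1⊕0⊕1⊕1⊕1⊕1 = 0
p8 (pos 8,9,10,11,12,13,14,15): XOR of data positions = 0⊕0⊕0⊕1⊕1⊕1⊕1 = 0
Codeword: 001011000001111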